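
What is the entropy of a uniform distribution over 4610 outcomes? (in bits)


H = log2(n) = log2(4610) = 12.1706

12.1706 bits


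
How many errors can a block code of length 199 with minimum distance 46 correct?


Correction capability = floor((d-1)/2) = floor((46-1)/2) = 22

22 errors


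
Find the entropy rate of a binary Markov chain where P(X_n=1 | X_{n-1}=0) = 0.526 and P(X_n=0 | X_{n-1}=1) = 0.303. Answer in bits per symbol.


Stationary distribution: pi_0 = p10/(p01+p10) = 0.3655, pi_1 = 0.6345. Entropy rate H' = pi_0*H(p01) + pi_1*H(p10) = 0.3655*0.998 + 0.6345*0.8849 = 0.9263

0.9263 bits/symbol


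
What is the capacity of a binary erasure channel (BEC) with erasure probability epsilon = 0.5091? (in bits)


C = 1 - epsilon = 1 - 0.5091 = 0.4909

0.4909 bits


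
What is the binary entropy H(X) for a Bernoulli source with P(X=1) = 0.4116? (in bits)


H = -p*log2(p) - (1-p)*log2(1-p). -0.4116*log2(0.4116) = 0.527130; -0.5884*log2(0.5884) = 0.450203. H = 0.527130 + 0.450203 = 0.9773

0.9773 bits


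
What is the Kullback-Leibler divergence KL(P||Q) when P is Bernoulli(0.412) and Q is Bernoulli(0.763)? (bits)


KL = p*log2(p/q) + (1-p)*log2((1-p)/(1-q)) = 0.412*log2(0.412/0.763) + 0.588*log2(0.588/0.237) = 0.4045

0.4045 bits


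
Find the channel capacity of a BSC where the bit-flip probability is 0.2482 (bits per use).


H(p) = -p*log2(p) - (1-p)*log2(1-p) = -0.2482*log2(0.2482) - 0.7518*log2(0.7518) = 0.498987 + 0.309425 = 0.8084. C = 1 - H(p) = 1 - 0.8084 = 0.1916

0.1916 bits


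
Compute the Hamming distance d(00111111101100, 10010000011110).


Count differing positions: ^ . ^ . ^ ^ ^ ^ ^ ^ . . ^ . = 9 differences

9


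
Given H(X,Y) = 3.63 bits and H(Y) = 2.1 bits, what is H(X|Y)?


H(X|Y) = H(X,Y) - H(Y) = 3.63 - 2.1 = 1.53

1.53 bits


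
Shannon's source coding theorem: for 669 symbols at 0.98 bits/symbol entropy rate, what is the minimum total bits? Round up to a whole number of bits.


Minimum bits >= n * H = 669 * 0.98 = 655.62, rounded up to a whole number of bits = 656

656 bits


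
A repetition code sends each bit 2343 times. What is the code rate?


Rate = k/n = 1/2343

1/2343


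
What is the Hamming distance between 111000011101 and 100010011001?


Count differing positions: . ^ ^ . ^ . . . . ^ . . = 4 differences

4


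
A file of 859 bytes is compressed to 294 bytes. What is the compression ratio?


Ratio = original / compressed = 859 / 294 = 2.9218

2.9218


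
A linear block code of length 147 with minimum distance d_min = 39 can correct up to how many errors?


Correction capability = floor((d-1)/2) = floor((39-1)/2) = 19

19 errors


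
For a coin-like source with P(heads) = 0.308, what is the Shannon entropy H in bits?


H = -p*log2(p) - (1-p)*log2(1-p). -0.308*log2(0.308) = 0.523291; -0.692*log2(0.692) = 0.367560. H = 0.523291 + 0.367560 = 0.8909

0.8909 bits


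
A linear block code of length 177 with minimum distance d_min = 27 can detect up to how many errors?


Detection capability = d_min - 1 = 27 - 1 = 26

26 errors


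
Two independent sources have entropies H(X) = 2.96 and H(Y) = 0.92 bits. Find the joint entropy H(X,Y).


For independent variables, H(X,Y) = H(X) + H(Y) = 2.96 + 0.92 = 3.88

3.88 bits


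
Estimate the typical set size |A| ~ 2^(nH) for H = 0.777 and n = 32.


log2|A_typical| = nH = 32 * 0.777 = 24.864, so |A_typical| ~ 2^24.864 = 3.054e+07

3.054e+07


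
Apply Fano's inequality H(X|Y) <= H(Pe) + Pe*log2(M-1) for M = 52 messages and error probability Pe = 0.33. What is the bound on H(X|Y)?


H(Pe) = -Pe*log2(Pe) - (1-Pe)*log2(1-Pe) = -0.33*log2(0.33) - 0.67*log2(0.67) = 0.527822 + 0.387104 = 0.9149. Pe*log2(M-1) = 0.33*log2(51) = 1.871900. Bound = H(Pe) + Pe*log2(M-1) = 0.527822 + 0.387104 + 1.871900 = 2.7868

2.7868 bits


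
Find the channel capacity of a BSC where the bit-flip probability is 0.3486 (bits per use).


H(p) = -p*log2(p) - (1-p)*log2(1-p) = -0.3486*log2(0.3486) - 0.6514*log2(0.6514) = 0.529996 + 0.402816 = 0.9328. C = 1 - H(p) = 1 - 0.9328 = 0.0672

0.0672 bits


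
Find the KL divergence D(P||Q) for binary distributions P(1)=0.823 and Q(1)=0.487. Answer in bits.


KL = p*log2(p/q) + (1-p)*log2((1-p)/(1-q)) = 0.823*log2(0.823/0.487) + 0.177*log2(0.177/0.513) = 0.3513

0.3513 bits


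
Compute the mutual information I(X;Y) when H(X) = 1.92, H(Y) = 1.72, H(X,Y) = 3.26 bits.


I(X;Y) = H(X) + H(Y) - H(X,Y) = 1.92 + 1.72 - 3.26 = 0.38

0.38 bits


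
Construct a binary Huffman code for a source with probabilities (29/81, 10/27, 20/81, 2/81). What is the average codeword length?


Huffman construction (repeatedly merge the two least-probable nodes; each merge adds 1 bit to every symbol beneath it): 2/81 + 20/81 = 22/81; 22/81 + 29/81 = 17/27; 10/27 + 17/27 = 1. Resulting codeword lengths (in the order the probabilities were given): (2, 1, 3, 3). L_avg = sum(p_i * l_i) = 29/81*2 + 10/27*1 + 20/81*3 + 2/81*3 = 154/81 = 1.9012

1.9012 bits


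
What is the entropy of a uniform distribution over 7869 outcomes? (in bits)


H = log2(n) = log2(7869) = 12.942

12.942 bits


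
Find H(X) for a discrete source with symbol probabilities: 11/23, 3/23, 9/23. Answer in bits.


H = -sum(p_i * log2(p_i)). Terms: -(11/23)*log2(11/23) = 0.508932; -(3/23)*log2(3/23) = 0.383296; -(9/23)*log2(9/23) = 0.529684. H = 0.508932 + 0.383296 + 0.529684 = 1.4219

1.4219 bits


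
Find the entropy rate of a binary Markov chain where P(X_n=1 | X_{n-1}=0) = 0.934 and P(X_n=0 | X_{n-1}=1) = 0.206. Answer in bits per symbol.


Stationary distribution: pi_0 = p10/(p01+p10) = 0.1807, pi_1 = 0.8193. Entropy rate H' = pi_0*H(p01) + pi_1*H(p10) = 0.1807*0.3508 + 0.8193*0.7338 = 0.6646

0.6646 bits/symbol


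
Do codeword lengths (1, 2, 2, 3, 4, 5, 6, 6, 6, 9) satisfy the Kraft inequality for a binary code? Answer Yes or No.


Kraft sum = sum(2^(-l_i)) = 1.2676, need <= 1. Result: violated (a binary prefix-free code with these lengths cannot exist)

No


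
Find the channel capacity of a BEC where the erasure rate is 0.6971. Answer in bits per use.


C = 1 - epsilon = 1 - 0.6971 = 0.3029

0.3029 bits


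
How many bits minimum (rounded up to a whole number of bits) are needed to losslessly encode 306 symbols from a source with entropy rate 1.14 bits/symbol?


Minimum bits >= n * H = 306 * 1.14 = 348.84, rounded up to a whole number of bits = 349

349 bits


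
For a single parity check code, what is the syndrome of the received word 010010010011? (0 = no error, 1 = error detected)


Syndrome = XOR of all bits = 0 XOR 1 XOR 0 XOR 0 XOR 1 XOR 0 XOR 0 XOR 1 XOR 0 XOR 0 XOR 1 XOR 1 = 1

1


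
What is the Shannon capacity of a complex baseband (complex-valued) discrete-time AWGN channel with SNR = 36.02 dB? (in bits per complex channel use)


SNR_linear = 10^(36.02/10) = 3999.4475; C = log2(1 + SNR_linear) = log2(1 + 3999.4475) = 11.9659

11.9659 bits/channel use


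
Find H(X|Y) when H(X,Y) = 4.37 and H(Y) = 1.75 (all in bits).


H(X|Y) = H(X,Y) - H(Y) = 4.37 - 1.75 = 2.62

2.62 bits


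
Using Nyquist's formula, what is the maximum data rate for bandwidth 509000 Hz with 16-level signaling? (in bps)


Rate = 2 * B * log2(M) = 2 * 509000 * 4.0 = 4072000.0

4072000.0 bps


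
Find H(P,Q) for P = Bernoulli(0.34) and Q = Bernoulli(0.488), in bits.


H(P,Q) = -p*log2(q) - (1-p)*log2(1-q). -0.34*log2(0.488) = 0.351916; -0.66*log2(0.512) = 0.637418. H(P,Q) = 0.351916 + 0.637418 = 0.9893

0.9893 bits


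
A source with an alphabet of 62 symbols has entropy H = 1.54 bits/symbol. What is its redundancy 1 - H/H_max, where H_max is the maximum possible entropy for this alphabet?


H_max = log2(K) = log2(62) = 5.9542 bits/symbol. Redundancy = 1 - H/H_max = 1 - 1.54/5.9542 = 1 - 0.2586 = 0.7414

0.7414


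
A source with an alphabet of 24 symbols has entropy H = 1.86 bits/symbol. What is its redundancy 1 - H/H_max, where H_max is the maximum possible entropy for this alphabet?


H_max = log2(K) = log2(24) = 4.585 bits/symbol. Redundancy = 1 - H/H_max = 1 - 1.86/4.585 = 1 - 0.4057 = 0.5943

0.5943


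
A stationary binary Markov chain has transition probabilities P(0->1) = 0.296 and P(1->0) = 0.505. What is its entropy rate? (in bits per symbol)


Stationary distribution: pi_0 = p10/(p01+p10) = 0.6305, pi_1 = 0.3695. Entropy rate H' = pi_0*H(p01) + pi_1*H(p10) = 0.6305*0.8763 + 0.3695*0.9999 = 0.922

0.922 bits/symbol


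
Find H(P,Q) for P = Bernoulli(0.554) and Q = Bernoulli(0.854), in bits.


H(P,Q) = -p*log2(q) - (1-p)*log2(1-q). -0.554*log2(0.854) = 0.126141; -0.446*log2(0.146) = 1.238078. H(P,Q) = 0.126141 + 1.238078 = 1.3642

1.3642 bits


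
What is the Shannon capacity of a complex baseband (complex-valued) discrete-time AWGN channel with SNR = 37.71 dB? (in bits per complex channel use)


SNR_linear = 10^(37.71/10) = 5902.0108; C = log2(1 + SNR_linear) = log2(1 + 5902.0108) = 12.5272

12.5272 bits/channel use


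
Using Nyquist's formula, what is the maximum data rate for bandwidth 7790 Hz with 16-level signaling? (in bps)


Rate = 2 * B * log2(M) = 2 * 7790 * 4.0 = 62320.0

62320.0 bps


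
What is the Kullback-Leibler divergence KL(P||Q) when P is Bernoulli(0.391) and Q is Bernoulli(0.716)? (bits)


KL = p*log2(p/q) + (1-p)*log2((1-p)/(1-q)) = 0.391*log2(0.391/0.716) + 0.609*log2(0.609/0.284) = 0.329

0.329 bits


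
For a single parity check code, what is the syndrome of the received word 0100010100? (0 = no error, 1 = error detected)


Syndrome = XOR of all bits = 0 XOR 1 XOR 0 XOR 0 XOR 0 XOR 1 XOR 0 XOR 1 XOR 0 XOR 0 = 1

1


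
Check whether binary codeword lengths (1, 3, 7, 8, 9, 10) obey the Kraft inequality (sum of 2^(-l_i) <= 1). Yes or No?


Kraft sum = sum(2^(-l_i)) = 0.6396, need <= 1. Result: satisfied (a binary prefix-free code with these lengths exists)

Yes


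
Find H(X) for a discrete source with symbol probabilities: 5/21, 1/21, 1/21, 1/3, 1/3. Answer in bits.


H = -sum(p_i * log2(p_i)). Terms: -(5/21)*log2(5/21) = 0.492950; -(1/21)*log2(1/21) = 0.209158; -(1/21)*log2(1/21) = 0.209158; -(1/3)*log2(1/3) = 0.528321; -(1/3)*log2(1/3) = 0.528321. H = 0.492950 + 0.209158 + 0.209158 + 0.528321 + 0.528321 = 1.9679

1.9679 bits


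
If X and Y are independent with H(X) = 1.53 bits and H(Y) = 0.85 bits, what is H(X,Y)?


For independent variables, H(X,Y) = H(X) + H(Y) = 1.53 + 0.85 = 2.38

2.38 bits


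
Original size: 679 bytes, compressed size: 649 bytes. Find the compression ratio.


Ratio = original / compressed = 679 / 649 = 1.0462

1.0462


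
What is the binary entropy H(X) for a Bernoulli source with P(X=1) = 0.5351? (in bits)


H = -p*log2(p) - (1-p)*log2(1-p). -0.5351*log2(0.5351) = 0.482724; -0.4649*log2(0.4649) = 0.513718. H = 0.482724 + 0.513718 = 0.9964

0.9964 bits


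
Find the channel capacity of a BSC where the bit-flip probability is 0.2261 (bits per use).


H(p) = -p*log2(p) - (1-p)*log2(1-p) = -0.2261*log2(0.2261) - 0.7739*log2(0.7739) = 0.484977 + 0.286173 = 0.7712. C = 1 - H(p) = 1 - 0.7712 = 0.2288

0.2288 bits


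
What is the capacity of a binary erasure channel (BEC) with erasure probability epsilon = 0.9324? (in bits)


C = 1 - epsilon = 1 - 0.9324 = 0.0676

0.0676 bits


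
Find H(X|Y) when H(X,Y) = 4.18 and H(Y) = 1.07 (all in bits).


H(X|Y) = H(X,Y) - H(Y) = 4.18 - 1.07 = 3.11

3.11 bits


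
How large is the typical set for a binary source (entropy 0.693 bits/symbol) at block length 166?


log2|A_typical| = nH = 166 * 0.693 = 115.038, so |A_typical| ~ 2^115.038 = 4.265e+34

4.265e+34


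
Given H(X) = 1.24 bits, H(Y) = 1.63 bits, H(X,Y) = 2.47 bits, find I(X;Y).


I(X;Y) = H(X) + H(Y) - H(X,Y) = 1.24 + 1.63 - 2.47 = 0.4

0.4 bits


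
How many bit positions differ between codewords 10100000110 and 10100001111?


Count differing positions: . . . . . . . ^ . . ^ = 2 differences

2


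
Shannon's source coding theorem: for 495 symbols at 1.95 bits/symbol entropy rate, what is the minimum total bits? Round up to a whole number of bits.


Minimum bits >= n * H = 495 * 1.95 = 965.25, rounded up to a whole number of bits = 966

966 bits


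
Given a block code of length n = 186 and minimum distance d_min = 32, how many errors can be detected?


Detection capability = d_min - 1 = 32 - 1 = 31

31 errors


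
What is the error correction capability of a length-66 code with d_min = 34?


Correction capability = floor((d-1)/2) = floor((34-1)/2) = 16

16 errors


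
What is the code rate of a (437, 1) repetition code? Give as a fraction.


Rate = k/n = 1/437

1/437


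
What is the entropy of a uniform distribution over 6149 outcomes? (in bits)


H = log2(n) = log2(6149) = 12.5861

12.5861 bits


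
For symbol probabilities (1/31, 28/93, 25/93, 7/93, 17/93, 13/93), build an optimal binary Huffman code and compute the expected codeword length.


Huffman construction (repeatedly merge the two least-probable nodes; each merge adds 1 bit to every symbol beneath it): 1/31 + 7/93 = 10/93; 10/93 + 13/93 = 23/93; 17/93 + 23/93 = 40/93; 25/93 + 28/93 = 53/93; 40/93 + 53/93 = 1. Resulting codeword lengths (in the order the probabilities were given): (4, 2, 2, 4, 2, 3). L_avg = sum(p_i * l_i) = 1/31*4 + 28/93*2 + 25/93*2 + 7/93*4 + 17/93*2 + 13/93*3 = 73/31 = 2.3548

2.3548 bits


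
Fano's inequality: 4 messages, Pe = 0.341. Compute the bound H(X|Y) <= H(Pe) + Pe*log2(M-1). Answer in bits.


H(Pe) = -Pe*log2(Pe) - (1-Pe)*log2(1-Pe) = -0.341*log2(0.341) - 0.659*log2(0.659) = 0.529285 + 0.396487 = 0.9258. Pe*log2(M-1) = 0.341*log2(3) = 0.540472. Bound = H(Pe) + Pe*log2(M-1) = 0.529285 + 0.396487 + 0.540472 = 1.4662

1.4662 bits


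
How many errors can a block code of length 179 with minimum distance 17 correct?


Correction capability = floor((d-1)/2) = floor((17-1)/2) = 8

8 errors


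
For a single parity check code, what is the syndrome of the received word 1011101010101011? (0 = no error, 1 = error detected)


Syndrome = XOR of all bits = 1 XOR 0 XOR 1 XOR 1 XOR 1 XOR 0 XOR 1 XOR 0 XOR 1 XOR 0 XOR 1 XOR 0 XOR 1 XOR 0 XOR 1 XOR 1 = 0

0


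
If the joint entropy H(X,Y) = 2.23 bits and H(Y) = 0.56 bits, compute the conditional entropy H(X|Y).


H(X|Y) = H(X,Y) - H(Y) = 2.23 - 0.56 = 1.67

1.67 bits


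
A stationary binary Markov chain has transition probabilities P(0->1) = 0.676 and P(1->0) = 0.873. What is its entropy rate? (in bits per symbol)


Stationary distribution: pi_0 = p10/(p01+p10) = 0.5636, pi_1 = 0.4364. Entropy rate H' = pi_0*H(p01) + pi_1*H(p10) = 0.5636*0.9087 + 0.4364*0.5492 = 0.7518

0.7518 bits/symbol


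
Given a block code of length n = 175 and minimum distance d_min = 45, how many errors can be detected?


Detection capability = d_min - 1 = 45 - 1 = 44

44 errors


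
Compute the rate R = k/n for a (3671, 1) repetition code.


Rate = k/n = 1/3671

1/3671


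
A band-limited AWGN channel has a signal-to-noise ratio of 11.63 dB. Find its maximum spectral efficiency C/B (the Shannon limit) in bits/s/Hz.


SNR_linear = 10^(11.63/10) = 14.5546; C/B = log2(1 + SNR_linear) = log2(1 + 14.5546) = 3.9593

3.9593 bits/s/Hz


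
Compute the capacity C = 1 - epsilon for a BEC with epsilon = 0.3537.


C = 1 - epsilon = 1 - 0.3537 = 0.6463

0.6463 bits


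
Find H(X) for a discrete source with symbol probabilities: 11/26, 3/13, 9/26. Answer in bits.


H = -sum(p_i * log2(p_i)). Terms: -(11/26)*log2(11/26) = 0.525042; -(3/13)*log2(3/13) = 0.488187; -(9/26)*log2(9/26) = 0.529794. H = 0.525042 + 0.488187 + 0.529794 = 1.543

1.543 bits


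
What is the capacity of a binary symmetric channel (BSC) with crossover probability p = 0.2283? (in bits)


H(p) = -p*log2(p) - (1-p)*log2(1-p) = -0.2283*log2(0.2283) - 0.7717*log2(0.7717) = 0.486507 + 0.288529 = 0.775. C = 1 - H(p) = 1 - 0.775 = 0.225

0.225 bits


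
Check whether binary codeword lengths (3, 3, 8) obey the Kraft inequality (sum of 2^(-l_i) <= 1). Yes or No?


Kraft sum = sum(2^(-l_i)) = 0.2539, need <= 1. Result: satisfied (a binary prefix-free code with these lengths exists)

Yes


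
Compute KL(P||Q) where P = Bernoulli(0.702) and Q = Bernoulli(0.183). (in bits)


KL = p*log2(p/q) + (1-p)*log2((1-p)/(1-q)) = 0.702*log2(0.702/0.183) + 0.298*log2(0.298/0.817) = 0.928

0.928 bits


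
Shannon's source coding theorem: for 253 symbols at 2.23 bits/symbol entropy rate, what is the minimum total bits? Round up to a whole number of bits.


Minimum bits >= n * H = 253 * 2.23 = 564.19, rounded up to a whole number of bits = 565

565 bits


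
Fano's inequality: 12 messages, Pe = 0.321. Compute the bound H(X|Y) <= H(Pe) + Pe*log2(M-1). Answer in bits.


H(Pe) = -Pe*log2(Pe) - (1-Pe)*log2(1-Pe) = -0.321*log2(0.321) - 0.679*log2(0.679) = 0.526233 + 0.379233 = 0.9055. Pe*log2(M-1) = 0.321*log2(11) = 1.110478. Bound = H(Pe) + Pe*log2(M-1) = 0.526233 + 0.379233 + 1.110478 = 2.0159

2.0159 bits


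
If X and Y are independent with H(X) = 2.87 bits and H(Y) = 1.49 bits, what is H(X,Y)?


For independent variables, H(X,Y) = H(X) + H(Y) = 2.87 + 1.49 = 4.36

4.36 bits


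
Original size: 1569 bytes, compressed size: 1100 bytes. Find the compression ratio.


Ratio = original / compressed = 1569 / 1100 = 1.4264

1.4264


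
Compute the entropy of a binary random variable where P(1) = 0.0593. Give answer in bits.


H = -p*log2(p) - (1-p)*log2(1-p). -0.0593*log2(0.0593) = 0.241696; -0.9407*log2(0.9407) = 0.082964. H = 0.241696 + 0.082964 = 0.3247

0.3247 bits


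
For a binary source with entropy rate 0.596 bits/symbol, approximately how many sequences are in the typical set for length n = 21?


log2|A_typical| = nH = 21 * 0.596 = 12.516, so |A_typical| ~ 2^12.516 = 5.857e+03

5.857e+03


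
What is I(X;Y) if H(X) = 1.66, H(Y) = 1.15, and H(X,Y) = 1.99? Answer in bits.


I(X;Y) = H(X) + H(Y) - H(X,Y) = 1.66 + 1.15 - 1.99 = 0.82

0.82 bits


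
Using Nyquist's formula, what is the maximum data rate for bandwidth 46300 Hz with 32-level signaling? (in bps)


Rate = 2 * B * log2(M) = 2 * 46300 * 5.0 = 463000.0

463000.0 bps


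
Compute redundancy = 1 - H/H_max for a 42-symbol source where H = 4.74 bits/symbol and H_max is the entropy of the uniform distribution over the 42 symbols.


H_max = log2(K) = log2(42) = 5.3923 bits/symbol. Redundancy = 1 - H/H_max = 1 - 4.74/5.3923 = 1 - 0.879 = 0.121

0.121


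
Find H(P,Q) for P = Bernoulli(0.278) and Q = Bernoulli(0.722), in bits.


H(P,Q) = -p*log2(q) - (1-p)*log2(1-q). -0.278*log2(0.722) = 0.130640; -0.722*log2(0.278) = 1.333421. H(P,Q) = 0.130640 + 1.333421 = 1.4641

1.4641 bits


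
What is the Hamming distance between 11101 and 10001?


Count differing positions: . ^ ^ . . = 2 differences

2


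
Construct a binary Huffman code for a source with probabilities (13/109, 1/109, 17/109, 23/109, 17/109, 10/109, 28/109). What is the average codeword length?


Huffman construction (repeatedly merge the two least-probable nodes; each merge adds 1 bit to every symbol beneath it): 1/109 + 10/109 = 11/109; 11/109 + 13/109 = 24/109; 17/109 + 17/109 = 34/109; 23/109 + 24/109 = 47/109; 28/109 + 34/109 = 62/109; 47/109 + 62/109 = 1. Resulting codeword lengths (in the order the probabilities were given): (3, 4, 3, 2, 3, 4, 2). L_avg = sum(p_i * l_i) = 13/109*3 + 1/109*4 + 17/109*3 + 23/109*2 + 17/109*3 + 10/109*4 + 28/109*2 = 287/109 = 2.633

2.633 bits


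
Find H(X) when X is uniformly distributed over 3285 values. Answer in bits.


H = log2(n) = log2(3285) = 11.6817

11.6817 bits


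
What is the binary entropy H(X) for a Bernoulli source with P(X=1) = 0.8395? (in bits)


H = -p*log2(p) - (1-p)*log2(1-p). -0.8395*log2(0.8395) = 0.211888; -0.1605*log2(0.1605) = 0.423616. H = 0.211888 + 0.423616 = 0.6355

0.6355 bits


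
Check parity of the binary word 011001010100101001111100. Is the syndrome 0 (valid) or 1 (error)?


Syndrome = XOR of all bits = 0 XOR 1 XOR 1 XOR 0 XOR 0 XOR 1 XOR 0 XOR 1 XOR 0 XOR 1 XOR 0 XOR 0 XOR 1 XOR 0 XOR 1 XOR 0 XOR 0 XOR 1 XOR 1 XOR 1 XOR 1 XOR 1 XOR 0 XOR 0 = 0

0


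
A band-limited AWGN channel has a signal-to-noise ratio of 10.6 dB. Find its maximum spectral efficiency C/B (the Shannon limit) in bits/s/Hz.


SNR_linear = 10^(10.6/10) = 11.4815; C/B = log2(1 + SNR_linear) = log2(1 + 11.4815) = 3.6417

3.6417 bits/s/Hz


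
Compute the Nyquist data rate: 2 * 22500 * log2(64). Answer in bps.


Rate = 2 * B * log2(M) = 2 * 22500 * 6.0 = 270000.0

270000.0 bps


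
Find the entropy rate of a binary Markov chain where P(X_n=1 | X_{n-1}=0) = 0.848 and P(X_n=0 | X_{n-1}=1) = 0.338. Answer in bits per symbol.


Stationary distribution: pi_0 = p10/(p01+p10) = 0.285, pi_1 = 0.715. Entropy rate H' = pi_0*H(p01) + pi_1*H(p10) = 0.285*0.6148 + 0.715*0.9229 = 0.8351

0.8351 bits/symbol


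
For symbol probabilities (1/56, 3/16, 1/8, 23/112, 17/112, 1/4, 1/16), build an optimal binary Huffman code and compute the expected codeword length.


Huffman construction (repeatedly merge the two least-probable nodes; each merge adds 1 bit to every symbol beneath it): 1/56 + 1/16 = 9/112; 9/112 + 1/8 = 23/112; 17/112 + 3/16 = 19/56; 23/112 + 23/112 = 23/56; 1/4 + 19/56 = 33/56; 23/56 + 33/56 = 1. Resulting codeword lengths (in the order the probabilities were given): (4, 3, 3, 2, 3, 2, 4). L_avg = sum(p_i * l_i) = 1/56*4 + 3/16*3 + 1/8*3 + 23/112*2 + 17/112*3 + 1/4*2 + 1/16*4 = 21/8 = 2.625

2.625 bits


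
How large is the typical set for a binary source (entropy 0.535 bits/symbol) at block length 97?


log2|A_typical| = nH = 97 * 0.535 = 51.895, so |A_typical| ~ 2^51.895 = 4.187e+15

4.187e+15


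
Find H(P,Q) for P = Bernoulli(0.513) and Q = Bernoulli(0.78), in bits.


H(P,Q) = -p*log2(q) - (1-p)*log2(1-q). -0.513*log2(0.78) = 0.183887; -0.487*log2(0.22) = 1.063815. H(P,Q) = 0.183887 + 1.063815 = 1.2477

1.2477 bits


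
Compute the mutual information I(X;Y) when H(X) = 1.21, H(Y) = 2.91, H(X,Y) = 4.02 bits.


I(X;Y) = H(X) + H(Y) - H(X,Y) = 1.21 + 2.91 - 4.02 = 0.1

0.1 bits


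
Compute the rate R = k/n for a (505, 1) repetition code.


Rate = k/n = 1/505

1/505


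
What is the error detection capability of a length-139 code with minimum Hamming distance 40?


Detection capability = d_min - 1 = 40 - 1 = 39

39 errors


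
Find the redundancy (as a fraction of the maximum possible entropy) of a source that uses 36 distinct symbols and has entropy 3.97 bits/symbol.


H_max = log2(K) = log2(36) = 5.1699 bits/symbol. Redundancy = 1 - H/H_max = 1 - 3.97/5.1699 = 1 - 0.7679 = 0.2321

0.2321


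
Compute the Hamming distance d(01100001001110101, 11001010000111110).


Count differing positions: ^ . ^ . ^ . ^ ^ . . ^ . . ^ . ^ ^ = 9 differences

9


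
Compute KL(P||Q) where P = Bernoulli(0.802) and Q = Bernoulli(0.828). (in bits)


KL = p*log2(p/q) + (1-p)*log2((1-p)/(1-q)) = 0.802*log2(0.802/0.828) + 0.198*log2(0.198/0.172) = 0.0033

0.0033 bits


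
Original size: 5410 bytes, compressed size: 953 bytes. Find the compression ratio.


Ratio = original / compressed = 5410 / 953 = 5.6768

5.6768


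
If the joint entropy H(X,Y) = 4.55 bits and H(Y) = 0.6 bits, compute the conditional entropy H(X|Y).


H(X|Y) = H(X,Y) - H(Y) = 4.55 - 0.6 = 3.95

3.95 bits


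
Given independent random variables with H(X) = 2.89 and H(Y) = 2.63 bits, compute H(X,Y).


For independent variables, H(X,Y) = H(X) + H(Y) = 2.89 + 2.63 = 5.52

5.52 bits


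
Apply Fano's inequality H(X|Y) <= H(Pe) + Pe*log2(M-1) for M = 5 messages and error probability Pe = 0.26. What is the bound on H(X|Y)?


H(Pe) = -Pe*log2(Pe) - (1-Pe)*log2(1-Pe) = -0.26*log2(0.26) - 0.74*log2(0.74) = 0.505288 + 0.321458 = 0.8267. Pe*log2(M-1) = 0.26*log2(4) = 0.520000. Bound = H(Pe) + Pe*log2(M-1) = 0.505288 + 0.321458 + 0.520000 = 1.3467

1.3467 bits


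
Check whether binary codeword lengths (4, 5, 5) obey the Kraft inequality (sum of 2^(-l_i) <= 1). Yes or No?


Kraft sum = sum(2^(-l_i)) = 0.125, need <= 1. Result: satisfied (a binary prefix-free code with these lengths exists)

Yes


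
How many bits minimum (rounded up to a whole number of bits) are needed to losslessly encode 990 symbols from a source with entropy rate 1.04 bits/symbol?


Minimum bits >= n * H = 990 * 1.04 = 1029.6, rounded up to a whole number of bits = 1030

1030 bits


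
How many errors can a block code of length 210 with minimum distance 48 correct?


Correction capability = floor((d-1)/2) = floor((48-1)/2) = 23

23 errors


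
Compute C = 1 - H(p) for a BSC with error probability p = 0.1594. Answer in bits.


H(p) = -p*log2(p) - (1-p)*log2(1-p) = -0.1594*log2(0.1594) - 0.8406*log2(0.8406) = 0.422295 + 0.210578 = 0.6329. C = 1 - H(p) = 1 - 0.6329 = 0.3671

0.3671 bits


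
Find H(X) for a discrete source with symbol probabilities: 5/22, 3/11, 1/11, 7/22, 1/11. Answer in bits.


H = -sum(p_i * log2(p_i)). Terms: -(5/22)*log2(5/22) = 0.485796; -(3/11)*log2(3/11) = 0.511219; -(1/11)*log2(1/11) = 0.314494; -(7/22)*log2(7/22) = 0.525661; -(1/11)*log2(1/11) = 0.314494. H = 0.485796 + 0.511219 + 0.314494 + 0.525661 + 0.314494 = 2.1517

2.1517 bits


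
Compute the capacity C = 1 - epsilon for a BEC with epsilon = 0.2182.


C = 1 - epsilon = 1 - 0.2182 = 0.7818

0.7818 bits


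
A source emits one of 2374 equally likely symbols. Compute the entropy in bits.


H = log2(n) = log2(2374) = 11.2131

11.2131 bits


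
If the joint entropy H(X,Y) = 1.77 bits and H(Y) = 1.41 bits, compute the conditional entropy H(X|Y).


H(X|Y) = H(X,Y) - H(Y) = 1.77 - 1.41 = 0.36

0.36 bits


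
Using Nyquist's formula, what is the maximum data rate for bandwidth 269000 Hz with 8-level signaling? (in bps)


Rate = 2 * B * log2(M) = 2 * 269000 * 3.0 = 1614000.0

1614000.0 bps


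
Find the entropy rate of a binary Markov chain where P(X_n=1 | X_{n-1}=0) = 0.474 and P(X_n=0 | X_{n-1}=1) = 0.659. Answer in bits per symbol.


Stationary distribution: pi_0 = p10/(p01+p10) = 0.5816, pi_1 = 0.4184. Entropy rate H' = pi_0*H(p01) + pi_1*H(p10) = 0.5816*0.998 + 0.4184*0.9258 = 0.9678

0.9678 bits/symbol


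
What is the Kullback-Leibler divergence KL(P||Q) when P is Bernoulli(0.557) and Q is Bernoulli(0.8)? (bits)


KL = p*log2(p/q) + (1-p)*log2((1-p)/(1-q)) = 0.557*log2(0.557/0.8) + 0.443*log2(0.443/0.2) = 0.2173

0.2173 bits


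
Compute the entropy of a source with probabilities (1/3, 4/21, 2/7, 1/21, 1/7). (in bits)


H = -sum(p_i * log2(p_i)). Terms: -(1/3)*log2(1/3) = 0.528321; -(4/21)*log2(4/21) = 0.455680; -(2/7)*log2(2/7) = 0.516387; -(1/21)*log2(1/21) = 0.209158; -(1/7)*log2(1/7) = 0.401051. H = 0.528321 + 0.455680 + 0.516387 + 0.209158 + 0.401051 = 2.1106

2.1106 bits


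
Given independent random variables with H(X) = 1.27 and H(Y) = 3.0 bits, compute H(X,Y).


For independent variables, H(X,Y) = H(X) + H(Y) = 1.27 + 3.0 = 4.27

4.27 bits


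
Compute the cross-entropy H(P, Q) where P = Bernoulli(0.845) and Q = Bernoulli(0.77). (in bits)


H(P,Q) = -p*log2(q) - (1-p)*log2(1-q). -0.845*log2(0.77) = 0.318624; -0.155*log2(0.23) = 0.328646. H(P,Q) = 0.318624 + 0.328646 = 0.6473

0.6473 bits


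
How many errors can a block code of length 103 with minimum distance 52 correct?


Correction capability = floor((d-1)/2) = floor((52-1)/2) = 25

25 errors


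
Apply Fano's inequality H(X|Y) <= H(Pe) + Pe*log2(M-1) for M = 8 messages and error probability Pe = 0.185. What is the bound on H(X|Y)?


H(Pe) = -Pe*log2(Pe) - (1-Pe)*log2(1-Pe) = -0.185*log2(0.185) - 0.815*log2(0.815) = 0.450365 + 0.240529 = 0.6909. Pe*log2(M-1) = 0.185*log2(7) = 0.519361. Bound = H(Pe) + Pe*log2(M-1) = 0.450365 + 0.240529 + 0.519361 = 1.2103

1.2103 bits


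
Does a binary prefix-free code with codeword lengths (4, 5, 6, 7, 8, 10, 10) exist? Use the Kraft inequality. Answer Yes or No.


Kraft sum = sum(2^(-l_i)) = 0.123, need <= 1. Result: satisfied (a binary prefix-free code with these lengths exists)

Yes


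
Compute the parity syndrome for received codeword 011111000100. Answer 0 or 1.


Syndrome = XOR of all bits = 0 XOR 1 XOR 1 XOR 1 XOR 1 XOR 1 XOR 0 XOR 0 XOR 0 XOR 1 XOR 0 XOR 0 = 0

0


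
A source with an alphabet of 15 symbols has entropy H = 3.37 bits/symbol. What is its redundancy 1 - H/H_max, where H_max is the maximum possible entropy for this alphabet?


H_max = log2(K) = log2(15) = 3.9069 bits/symbol. Redundancy = 1 - H/H_max = 1 - 3.37/3.9069 = 1 - 0.8626 = 0.1374

0.1374


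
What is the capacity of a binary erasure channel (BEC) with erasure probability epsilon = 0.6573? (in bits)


C = 1 - epsilon = 1 - 0.6573 = 0.3427

0.3427 bits


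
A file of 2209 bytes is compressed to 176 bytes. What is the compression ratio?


Ratio = original / compressed = 2209 / 176 = 12.5511

12.5511


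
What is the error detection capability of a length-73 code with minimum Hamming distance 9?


Detection capability = d_min - 1 = 9 - 1 = 8

8 errors


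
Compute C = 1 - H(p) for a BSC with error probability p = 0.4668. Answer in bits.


H(p) = -p*log2(p) - (1-p)*log2(1-p) = -0.4668*log2(0.4668) - 0.5332*log2(0.5332) = 0.513071 + 0.483746 = 0.9968. C = 1 - H(p) = 1 - 0.9968 = 0.0032

0.0032 bits


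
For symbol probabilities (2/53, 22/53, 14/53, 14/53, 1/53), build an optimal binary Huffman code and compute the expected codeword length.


Huffman construction (repeatedly merge the two least-probable nodes; each merge adds 1 bit to every symbol beneath it): 1/53 + 2/53 = 3/53; 3/53 + 14/53 = 17/53; 14/53 + 17/53 = 31/53; 22/53 + 31/53 = 1. Resulting codeword lengths (in the order the probabilities were given): (4, 1, 3, 2, 4). L_avg = sum(p_i * l_i) = 2/53*4 + 22/53*1 + 14/53*3 + 14/53*2 + 1/53*4 = 104/53 = 1.9623

1.9623 bits


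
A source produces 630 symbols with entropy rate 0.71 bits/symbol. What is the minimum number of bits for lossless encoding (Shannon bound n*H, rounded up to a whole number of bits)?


Minimum bits >= n * H = 630 * 0.71 = 447.3, rounded up to a whole number of bits = 448

448 bits


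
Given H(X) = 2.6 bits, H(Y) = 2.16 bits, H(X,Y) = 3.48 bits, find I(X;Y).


I(X;Y) = H(X) + H(Y) - H(X,Y) = 2.6 + 2.16 - 3.48 = 1.28

1.28 bits


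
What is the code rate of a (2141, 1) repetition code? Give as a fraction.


Rate = k/n = 1/2141

1/2141


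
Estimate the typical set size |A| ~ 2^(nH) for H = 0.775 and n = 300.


log2|A_typical| = nH = 300 * 0.775 = 232.5, so |A_typical| ~ 2^232.5 = 9.761e+69

9.761e+69


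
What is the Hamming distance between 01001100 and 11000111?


Count differing positions: ^ . . . ^ . ^ ^ = 4 differences

4


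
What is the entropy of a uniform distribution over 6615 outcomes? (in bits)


H = log2(n) = log2(6615) = 12.6915

12.6915 bits


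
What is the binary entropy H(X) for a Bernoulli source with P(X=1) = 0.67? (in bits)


H = -p*log2(p) - (1-p)*log2(1-p). -0.67*log2(0.67) = 0.387104; -0.33*log2(0.33) = 0.527822. H = 0.387104 + 0.527822 = 0.9149

0.9149 bits


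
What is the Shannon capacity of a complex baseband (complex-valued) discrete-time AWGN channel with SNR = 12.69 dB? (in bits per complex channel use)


SNR_linear = 10^(12.69/10) = 18.578; C = log2(1 + SNR_linear) = log2(1 + 18.578) = 4.2912

4.2912 bits/channel use


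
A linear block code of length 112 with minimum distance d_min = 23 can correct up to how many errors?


Correction capability = floor((d-1)/2) = floor((23-1)/2) = 11

11 errors


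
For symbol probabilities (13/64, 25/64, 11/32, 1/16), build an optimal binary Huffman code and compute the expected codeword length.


Huffman construction (repeatedly merge the two least-probable nodes; each merge adds 1 bit to every symbol beneath it): 1/16 + 13/64 = 17/64; 17/64 + 11/32 = 39/64; 25/64 + 39/64 = 1. Resulting codeword lengths (in the order the probabilities were given): (3, 1, 2, 3). L_avg = sum(p_i * l_i) = 13/64*3 + 25/64*1 + 11/32*2 + 1/16*3 = 15/8 = 1.875

1.875 bits


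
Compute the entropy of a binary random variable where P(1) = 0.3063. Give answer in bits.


H = -p*log2(p) - (1-p)*log2(1-p). -0.3063*log2(0.3063) = 0.522849; -0.6937*log2(0.6937) = 0.366007. H = 0.522849 + 0.366007 = 0.8889

0.8889 bits


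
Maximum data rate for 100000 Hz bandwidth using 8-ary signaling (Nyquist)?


Rate = 2 * B * log2(M) = 2 * 100000 * 3.0 = 600000.0

600000.0 bps


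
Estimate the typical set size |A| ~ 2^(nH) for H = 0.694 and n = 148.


log2|A_typical| = nH = 148 * 0.694 = 102.712, so |A_typical| ~ 2^102.712 = 8.306e+30

8.306e+30


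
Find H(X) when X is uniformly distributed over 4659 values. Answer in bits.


H = log2(n) = log2(4659) = 12.1858

12.1858 bits


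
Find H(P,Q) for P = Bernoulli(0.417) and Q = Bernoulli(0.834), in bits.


H(P,Q) = -p*log2(q) - (1-p)*log2(1-q). -0.417*log2(0.834) = 0.109204; -0.583*log2(0.166) = 1.510404. H(P,Q) = 0.109204 + 1.510404 = 1.6196

1.6196 bits


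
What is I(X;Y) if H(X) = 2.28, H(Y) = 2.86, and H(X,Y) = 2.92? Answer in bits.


I(X;Y) = H(X) + H(Y) - H(X,Y) = 2.28 + 2.86 - 2.92 = 2.22

2.22 bits


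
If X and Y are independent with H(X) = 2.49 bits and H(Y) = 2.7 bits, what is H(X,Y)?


For independent variables, H(X,Y) = H(X) + H(Y) = 2.49 + 2.7 = 5.19

5.19 bits


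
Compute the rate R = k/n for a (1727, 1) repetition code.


Rate = k/n = 1/1727

1/1727


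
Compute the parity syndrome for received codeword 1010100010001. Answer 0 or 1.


Syndrome = XOR of all bits = 1 XOR 0 XOR 1 XOR 0 XOR 1 XOR 0 XOR 0 XOR 0 XOR 1 XOR 0 XOR 0 XOR 0 XOR 1 = 1

1


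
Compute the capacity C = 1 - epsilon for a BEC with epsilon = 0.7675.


C = 1 - epsilon = 1 - 0.7675 = 0.2325

0.2325 bits


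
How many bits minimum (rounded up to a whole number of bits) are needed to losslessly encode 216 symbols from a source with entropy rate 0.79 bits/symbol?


Minimum bits >= n * H = 216 * 0.79 = 170.64, rounded up to a whole number of bits = 171

171 bits


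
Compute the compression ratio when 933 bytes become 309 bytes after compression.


Ratio = original / compressed = 933 / 309 = 3.0194

3.0194


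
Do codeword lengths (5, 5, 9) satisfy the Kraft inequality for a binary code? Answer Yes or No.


Kraft sum = sum(2^(-l_i)) = 0.0645, need <= 1. Result: satisfied (a binary prefix-free code with these lengths exists)

Yes


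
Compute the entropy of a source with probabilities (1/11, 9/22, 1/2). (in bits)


H = -sum(p_i * log2(p_i)). Terms: -(1/11)*log2(1/11) = 0.314494; -(9/22)*log2(9/22) = 0.527525; -(1/2)*log2(1/2) = 0.500000. H = 0.314494 + 0.527525 + 0.500000 = 1.342

1.342 bits


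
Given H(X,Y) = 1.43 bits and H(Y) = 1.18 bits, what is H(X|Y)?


H(X|Y) = H(X,Y) - H(Y) = 1.43 - 1.18 = 0.25

0.25 bits


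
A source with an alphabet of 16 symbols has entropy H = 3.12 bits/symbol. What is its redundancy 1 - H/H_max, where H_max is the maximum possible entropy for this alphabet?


H_max = log2(K) = log2(16) = 4.0 bits/symbol. Redundancy = 1 - H/H_max = 1 - 3.12/4.0 = 1 - 0.78 = 0.22

0.22


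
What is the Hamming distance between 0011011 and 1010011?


Count differing positions: ^ . . ^ . . . = 2 differences

2


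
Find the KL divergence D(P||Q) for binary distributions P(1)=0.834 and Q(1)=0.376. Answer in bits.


KL = p*log2(p/q) + (1-p)*log2((1-p)/(1-q)) = 0.834*log2(0.834/0.376) + 0.166*log2(0.166/0.624) = 0.6414

0.6414 bits


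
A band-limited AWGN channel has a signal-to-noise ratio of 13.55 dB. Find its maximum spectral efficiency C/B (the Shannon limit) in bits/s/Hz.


SNR_linear = 10^(13.55/10) = 22.6464; C/B = log2(1 + SNR_linear) = log2(1 + 22.6464) = 4.5636

4.5636 bits/s/Hz


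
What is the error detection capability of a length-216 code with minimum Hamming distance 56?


Detection capability = d_min - 1 = 56 - 1 = 55

55 errors


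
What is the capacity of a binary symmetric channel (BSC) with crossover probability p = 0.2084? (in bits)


H(p) = -p*log2(p) - (1-p)*log2(1-p) = -0.2084*log2(0.2084) - 0.7916*log2(0.7916) = 0.471520 + 0.266893 = 0.7384. C = 1 - H(p) = 1 - 0.7384 = 0.2616

0.2616 bits


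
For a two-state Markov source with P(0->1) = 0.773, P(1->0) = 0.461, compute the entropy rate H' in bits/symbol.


Stationary distribution: pi_0 = p10/(p01+p10) = 0.3736, pi_1 = 0.6264. Entropy rate H' = pi_0*H(p01) + pi_1*H(p10) = 0.3736*0.7727 + 0.6264*0.9956 = 0.9123

0.9123 bits/symbol


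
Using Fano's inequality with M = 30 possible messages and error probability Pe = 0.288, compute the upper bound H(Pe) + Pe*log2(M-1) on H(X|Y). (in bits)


H(Pe) = -Pe*log2(Pe) - (1-Pe)*log2(1-Pe) = -0.288*log2(0.288) - 0.712*log2(0.712) = 0.517207 + 0.348916 = 0.8661. Pe*log2(M-1) = 0.288*log2(29) = 1.399099. Bound = H(Pe) + Pe*log2(M-1) = 0.517207 + 0.348916 + 1.399099 = 2.2652

2.2652 bits


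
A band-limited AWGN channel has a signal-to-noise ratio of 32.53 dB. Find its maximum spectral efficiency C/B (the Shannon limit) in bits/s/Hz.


SNR_linear = 10^(32.53/10) = 1790.6059; C/B = log2(1 + SNR_linear) = log2(1 + 1790.6059) = 10.807

10.807 bits/s/Hz


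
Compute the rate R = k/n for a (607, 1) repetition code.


Rate = k/n = 1/607

1/607


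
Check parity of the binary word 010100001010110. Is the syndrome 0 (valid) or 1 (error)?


Syndrome = XOR of all bits = 0 XOR 1 XOR 0 XOR 1 XOR 0 XOR 0 XOR 0 XOR 0 XOR 1 XOR 0 XOR 1 XOR 0 XOR 1 XOR 1 XOR 0 = 0

0


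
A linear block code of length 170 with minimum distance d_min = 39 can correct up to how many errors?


Correction capability = floor((d-1)/2) = floor((39-1)/2) = 19

19 errors


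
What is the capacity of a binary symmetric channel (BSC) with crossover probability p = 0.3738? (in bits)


H(p) = -p*log2(p) - (1-p)*log2(1-p) = -0.3738*log2(0.3738) - 0.6262*log2(0.6262) = 0.530669 + 0.422876 = 0.9535. C = 1 - H(p) = 1 - 0.9535 = 0.0465

0.0465 bits


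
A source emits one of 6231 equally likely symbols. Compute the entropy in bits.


H = log2(n) = log2(6231) = 12.6052

12.6052 bits


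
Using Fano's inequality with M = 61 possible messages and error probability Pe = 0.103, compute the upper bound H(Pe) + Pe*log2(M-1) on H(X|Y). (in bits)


H(Pe) = -Pe*log2(Pe) - (1-Pe)*log2(1-Pe) = -0.103*log2(0.103) - 0.897*log2(0.897) = 0.337766 + 0.140668 = 0.4784. Pe*log2(M-1) = 0.103*log2(60) = 0.608410. Bound = H(Pe) + Pe*log2(M-1) = 0.337766 + 0.140668 + 0.608410 = 1.0868

1.0868 bits


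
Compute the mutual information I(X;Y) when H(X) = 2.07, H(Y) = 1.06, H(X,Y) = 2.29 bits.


I(X;Y) = H(X) + H(Y) - H(X,Y) = 2.07 + 1.06 - 2.29 = 0.84

0.84 bits


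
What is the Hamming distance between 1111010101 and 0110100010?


Count differing positions: ^ . . ^ ^ ^ . ^ ^ ^ = 7 differences

7


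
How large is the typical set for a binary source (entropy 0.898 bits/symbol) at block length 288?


log2|A_typical| = nH = 288 * 0.898 = 258.624, so |A_typical| ~ 2^258.624 = 7.138e+77

7.138e+77


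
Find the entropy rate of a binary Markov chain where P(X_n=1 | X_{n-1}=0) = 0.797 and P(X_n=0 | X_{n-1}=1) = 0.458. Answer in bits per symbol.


Stationary distribution: pi_0 = p10/(p01+p10) = 0.3649, pi_1 = 0.6351. Entropy rate H' = pi_0*H(p01) + pi_1*H(p10) = 0.3649*0.7279 + 0.6351*0.9949 = 0.8975

0.8975 bits/symbol


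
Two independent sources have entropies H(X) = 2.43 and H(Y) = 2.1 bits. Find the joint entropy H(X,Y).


For independent variables, H(X,Y) = H(X) + H(Y) = 2.43 + 2.1 = 4.53

4.53 bits


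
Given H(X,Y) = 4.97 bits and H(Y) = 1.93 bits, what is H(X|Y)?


H(X|Y) = H(X,Y) - H(Y) = 4.97 - 1.93 = 3.04

3.04 bits
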